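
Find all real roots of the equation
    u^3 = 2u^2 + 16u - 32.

Rearrange: u^3 - 2u^2 - 16u + 32 = 0.
Possible rational roots are divisors of 32. Testing u = -4 gives 0, so (u + 4) is a factor.
Divide: u^3 - 2u^2 - 16u + 32 = (u + 4)(u^2 - 6u + 8).
Factor the quadratic: u = 4 or u = 2.

u = -4 or u = 2 or u = 4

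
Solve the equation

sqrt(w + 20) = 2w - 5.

Square both sides: w + 20 = (2w - 5)^2.
Expand and rearrange: 4w^2 - 21w + 5 = 0.
Solving gives w = 5 or w = 0.25.
Check each candidate in the original equation:
  w = 5: sqrt(25) = 5, while 2w - 5 = 5 — valid.
  w = 0.25: sqrt(20.25) = 4.5, while 2w - 5 = -4.5 — extraneous.

w = 5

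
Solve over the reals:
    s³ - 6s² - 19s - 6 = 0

Possible rational roots are divisors of -6. Testing s = -2 gives 0, so (s + 2) is a factor.
Divide: s³ - 6s² - 19s - 6 = (s + 2)(s² - 8s - 3).
Apply the quadratic formula to s² - 8s - 3 = 0: s = (8 ± √76)/2, i.e. s ≈ 8.3589 or s ≈ -0.3589.

s = -2 or s = -0.3589 or s = 8.3589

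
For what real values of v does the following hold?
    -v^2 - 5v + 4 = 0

v = -5.7016 or v = 0.7016

Discriminant: (-5)^2 - 4*(-1)*4 = 41.
Quadratic formula: v = (5 +/- sqrt(41)) / (-2).
So v = -sqrt(41)/2 - 5/2 ~= -5.7016 or v = -5/2 + sqrt(41)/2 ~= 0.7016.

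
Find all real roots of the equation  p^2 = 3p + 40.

p = -5 or p = 8

Bring every term to one side: p^2 - 3p - 40 = 0.
Factor: (p - 8)(p + 5) = 0.
So p = 8 or p = -5.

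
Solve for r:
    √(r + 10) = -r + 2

r = -1

Square both sides: r + 10 = (-r + 2)².
Expand and rearrange: r² - 5r - 6 = 0.
Solving gives r = 6 or r = -1.
Check each candidate in the original equation:
  r = 6: √(16) = 4, while -r + 2 = -4 — extraneous.
  r = -1: √(9) = 3, while -r + 2 = 3 — valid.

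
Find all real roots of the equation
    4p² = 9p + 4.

Rearrange to standard form: 4p² - 9p - 4 = 0.
Discriminant: (-9)² − 4·4·(-4) = 145.
Quadratic formula: p = (9 ± √145) / 8.
So p = 9/8 + √(145)/8 ≈ 2.6302 or p = 9/8 - √(145)/8 ≈ -0.3802.

p = -0.3802 or p = 2.6302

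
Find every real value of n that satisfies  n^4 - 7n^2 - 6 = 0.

Let u = n^2. The equation becomes u^2 - 7u - 6 = 0.
By the quadratic formula, u = 7/2 + sqrt(73)/2 or u = 7/2 - sqrt(73)/2.
n^2 = 7/2 + sqrt(73)/2 gives n = +/-sqrt(7/2 + sqrt(73)/2) ~= +/-2.7878.
n^2 = 7/2 - sqrt(73)/2 < 0 has no real solution.

n = -2.7878 or n = 2.7878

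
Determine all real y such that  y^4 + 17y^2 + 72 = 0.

No real solutions.

Let u = y^2. The equation becomes u^2 + 17u + 72 = 0.
Factor: (u + 9)(u + 8) = 0, so u = -9 or u = -8.
y^2 = -9 < 0 has no real solution.
y^2 = -8 < 0 has no real solution.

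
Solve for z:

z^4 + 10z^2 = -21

Let u = z^2. The equation becomes u^2 + 10u + 21 = 0.
Factor: (u + 3)(u + 7) = 0, so u = -3 or u = -7.
z^2 = -3 < 0 has no real solution.
z^2 = -7 < 0 has no real solution.

No real solutions.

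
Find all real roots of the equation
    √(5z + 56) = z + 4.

Square both sides: 5z + 56 = (z + 4)².
Expand and rearrange: z² + 3z - 40 = 0.
Solving gives z = 5 or z = -8.
Check each candidate in the original equation:
  z = 5: √(81) = 9, while z + 4 = 9 — valid.
  z = -8: √(16) = 4, while z + 4 = -4 — extraneous.

z = 5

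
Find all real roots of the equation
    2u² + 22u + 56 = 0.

u = -7 or u = -4

Factor: 2(u + 4)(u + 7) = 0.
So u = -4 or u = -7.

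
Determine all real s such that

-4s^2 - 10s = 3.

s = -2.1514 or s = -0.3486

Rearrange to standard form: -4s^2 - 10s - 3 = 0.
Discriminant: (-10)^2 - 4*(-4)*(-3) = 52.
Quadratic formula: s = (10 +/- sqrt(52)) / (-8).
So s = -5/4 - sqrt(13)/4 ~= -2.1514 or s = -5/4 + sqrt(13)/4 ~= -0.3486.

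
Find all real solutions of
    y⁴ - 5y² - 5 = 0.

Let u = y². The equation becomes u² - 5u - 5 = 0.
By the quadratic formula, u = 5/2 + 3·√(5)/2 or u = 5/2 - 3·√(5)/2.
y² = 5/2 + 3·√(5)/2 gives y = ±√(5/2 + 3·√(5)/2) ≈ ±2.4195.
y² = 5/2 - 3·√(5)/2 < 0 has no real solution.

y = -2.4195 or y = 2.4195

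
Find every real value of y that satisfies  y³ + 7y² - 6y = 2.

y = -7.7417 or y = -0.2583 or y = 1

Rearrange: y³ + 7y² - 6y - 2 = 0.
Possible rational roots are divisors of -2. Testing y = 1 gives 0, so (y - 1) is a factor.
Divide: y³ + 7y² - 6y - 2 = (y - 1)(y² + 8y + 2).
Apply the quadratic formula to y² + 8y + 2 = 0: y = (-8 ± √56)/2, i.e. y ≈ -0.2583 or y ≈ -7.7417.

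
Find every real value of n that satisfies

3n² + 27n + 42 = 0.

n = -7 or n = -2

Factor: 3(n + 7)(n + 2) = 0.
So n = -7 or n = -2.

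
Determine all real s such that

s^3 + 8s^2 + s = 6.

Rearrange: s^3 + 8s^2 + s - 6 = 0.
Possible rational roots are divisors of -6. Testing s = -1 gives 0, so (s + 1) is a factor.
Divide: s^3 + 8s^2 + s - 6 = (s + 1)(s^2 + 7s - 6).
Apply the quadratic formula to s^2 + 7s - 6 = 0: s = (-7 +/- sqrt(73))/2, i.e. s ~= 0.772 or s ~= -7.772.

s = -7.772 or s = -1 or s = 0.772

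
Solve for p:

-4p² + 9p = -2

p = -0.2038 or p = 2.4538

Rearrange to standard form: -4p² + 9p + 2 = 0.
Discriminant: (9)² − 4·(-4)·2 = 113.
Quadratic formula: p = (-9 ± √113) / (-8).
So p = 9/8 - √(113)/8 ≈ -0.2038 or p = 9/8 + √(113)/8 ≈ 2.4538.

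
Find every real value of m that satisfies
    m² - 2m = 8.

Bring every term to one side: m² - 2m - 8 = 0.
Factor: (m - 4)(m + 2) = 0.
So m = 4 or m = -2.

m = -2 or m = 4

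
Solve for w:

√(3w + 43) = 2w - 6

Square both sides: 3w + 43 = (2w - 6)².
Expand and rearrange: 4w² - 27w - 7 = 0.
Solving gives w = 7 or w = -0.25.
Check each candidate in the original equation:
  w = 7: √(64) = 8, while 2w - 6 = 8 — valid.
  w = -0.25: √(42.25) = 6.5, while 2w - 6 = -6.5 — extraneous.

w = 7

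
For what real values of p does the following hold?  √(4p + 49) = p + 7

Square both sides: 4p + 49 = (p + 7)².
Expand and rearrange: p² + 10p = 0.
Solving gives p = 0 or p = -10.
Check each candidate in the original equation:
  p = 0: √(49) = 7, while p + 7 = 7 — valid.
  p = -10: √(9) = 3, while p + 7 = -3 — extraneous.

p = 0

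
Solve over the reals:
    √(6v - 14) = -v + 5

Square both sides: 6v - 14 = (-v + 5)².
Expand and rearrange: v² - 16v + 39 = 0.
Solving gives v = 13 or v = 3.
Check each candidate in the original equation:
  v = 13: √(64) = 8, while -v + 5 = -8 — extraneous.
  v = 3: √(4) = 2, while -v + 5 = 2 — valid.

v = 3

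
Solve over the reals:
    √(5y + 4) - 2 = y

y = 0 or y = 1

Isolate the radical: √(5y + 4) = y + 2.
Square both sides: 5y + 4 = (y + 2)².
Expand and rearrange: y² - y = 0.
Solving gives y = 1 or y = 0.
Check each candidate in the original equation:
  y = 1: √(9) = 3, while y + 2 = 3 — valid.
  y = 0: √(4) = 2, while y + 2 = 2 — valid.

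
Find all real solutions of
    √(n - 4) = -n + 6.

Square both sides: n - 4 = (-n + 6)².
Expand and rearrange: n² - 13n + 40 = 0.
Solving gives n = 8 or n = 5.
Check each candidate in the original equation:
  n = 8: √(4) = 2, while -n + 6 = -2 — extraneous.
  n = 5: √(1) = 1, while -n + 6 = 1 — valid.

n = 5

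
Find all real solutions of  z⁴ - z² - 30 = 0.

Let u = z². The equation becomes u² - u - 30 = 0.
Factor: (u - 6)(u + 5) = 0, so u = 6 or u = -5.
z² = 6 gives z = ±√(6) ≈ ±2.4495.
z² = -5 < 0 has no real solution.

z = -2.4495 or z = 2.4495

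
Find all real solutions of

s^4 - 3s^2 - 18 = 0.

Let u = s^2. The equation becomes u^2 - 3u - 18 = 0.
Factor: (u - 6)(u + 3) = 0, so u = 6 or u = -3.
s^2 = 6 gives s = +/-sqrt(6) ~= +/-2.4495.
s^2 = -3 < 0 has no real solution.

s = -2.4495 or s = 2.4495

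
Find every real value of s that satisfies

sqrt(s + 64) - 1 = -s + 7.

Isolate the radical: sqrt(s + 64) = -s + 8.
Square both sides: s + 64 = (-s + 8)^2.
Expand and rearrange: s^2 - 17s = 0.
Solving gives s = 17 or s = 0.
Check each candidate in the original equation:
  s = 17: sqrt(81) = 9, while -s + 8 = -9 — extraneous.
  s = 0: sqrt(64) = 8, while -s + 8 = 8 — valid.

s = 0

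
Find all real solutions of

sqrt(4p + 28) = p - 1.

p = 9

Square both sides: 4p + 28 = (p - 1)^2.
Expand and rearrange: p^2 - 6p - 27 = 0.
Solving gives p = 9 or p = -3.
Check each candidate in the original equation:
  p = 9: sqrt(64) = 8, while p - 1 = 8 — valid.
  p = -3: sqrt(16) = 4, while p - 1 = -4 — extraneous.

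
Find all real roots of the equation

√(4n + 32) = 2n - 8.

n = 8

Square both sides: 4n + 32 = (2n - 8)².
Expand and rearrange: 4n² - 36n + 32 = 0.
Solving gives n = 8 or n = 1.
Check each candidate in the original equation:
  n = 8: √(64) = 8, while 2n - 8 = 8 — valid.
  n = 1: √(36) = 6, while 2n - 8 = -6 — extraneous.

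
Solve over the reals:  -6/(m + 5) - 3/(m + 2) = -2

m = -3.5 or m = 1

Multiply both sides by (m + 5)(m + 2):
-6(m + 2) - 3(m + 5) = -2(m + 5)(m + 2).
Expand and collect terms: -2m² - 5m + 7 = 0.
Factor or apply the quadratic formula: m = -3.5 or m = 1.
Neither value makes a denominator zero (m ≠ -5, m ≠ -2), so both are valid.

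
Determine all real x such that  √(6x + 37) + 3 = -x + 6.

Isolate the radical: √(6x + 37) = -x + 3.
Square both sides: 6x + 37 = (-x + 3)².
Expand and rearrange: x² - 12x - 28 = 0.
Solving gives x = 14 or x = -2.
Check each candidate in the original equation:
  x = 14: √(121) = 11, while -x + 3 = -11 — extraneous.
  x = -2: √(25) = 5, while -x + 3 = 5 — valid.

x = -2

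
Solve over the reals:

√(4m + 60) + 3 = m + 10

Isolate the radical: √(4m + 60) = m + 7.
Square both sides: 4m + 60 = (m + 7)².
Expand and rearrange: m² + 10m - 11 = 0.
Solving gives m = 1 or m = -11.
Check each candidate in the original equation:
  m = 1: √(64) = 8, while m + 7 = 8 — valid.
  m = -11: √(16) = 4, while m + 7 = -4 — extraneous.

m = 1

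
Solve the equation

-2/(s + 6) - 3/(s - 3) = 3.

s = -6.7429 or s = 2.0763

Multiply both sides by (s + 6)(s - 3):
-2(s - 3) - 3(s + 6) = 3(s + 6)(s - 3).
Expand and collect terms: 3s² + 14s - 42 = 0.
By the quadratic formula, s = (-14 ± √700) / 6, so s ≈ 2.0763 or s ≈ -6.7429.
Neither value makes a denominator zero (s ≠ -6, s ≠ 3), so both are valid.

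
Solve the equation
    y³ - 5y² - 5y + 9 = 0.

Possible rational roots are divisors of 9. Testing y = 1 gives 0, so (y - 1) is a factor.
Divide: y³ - 5y² - 5y + 9 = (y - 1)(y² - 4y - 9).
Apply the quadratic formula to y² - 4y - 9 = 0: y = (4 ± √52)/2, i.e. y ≈ 5.6056 or y ≈ -1.6056.

y = -1.6056 or y = 1 or y = 5.6056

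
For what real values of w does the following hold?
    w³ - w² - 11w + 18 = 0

Possible rational roots are divisors of 18. Testing w = 2 gives 0, so (w - 2) is a factor.
Divide: w³ - w² - 11w + 18 = (w - 2)(w² + w - 9).
Apply the quadratic formula to w² + w - 9 = 0: w = (-1 ± √37)/2, i.e. w ≈ 2.5414 or w ≈ -3.5414.

w = -3.5414 or w = 2 or w = 2.5414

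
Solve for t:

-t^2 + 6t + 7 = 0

Factor: -1(t + 1)(t - 7) = 0.
So t = -1 or t = 7.

t = -1 or t = 7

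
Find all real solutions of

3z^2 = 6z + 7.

Rearrange to standard form: 3z^2 - 6z - 7 = 0.
Discriminant: (-6)^2 - 4*3*(-7) = 120.
Quadratic formula: z = (6 +/- sqrt(120)) / 6.
So z = 1 + sqrt(30)/3 ~= 2.8257 or z = 1 - sqrt(30)/3 ~= -0.8257.

z = -0.8257 or z = 2.8257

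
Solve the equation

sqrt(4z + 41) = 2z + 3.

Square both sides: 4z + 41 = (2z + 3)^2.
Expand and rearrange: 4z^2 + 8z - 32 = 0.
Solving gives z = 2 or z = -4.
Check each candidate in the original equation:
  z = 2: sqrt(49) = 7, while 2z + 3 = 7 — valid.
  z = -4: sqrt(25) = 5, while 2z + 3 = -5 — extraneous.

z = 2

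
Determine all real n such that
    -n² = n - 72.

n = -9 or n = 8

Bring every term to one side: -n² - n + 72 = 0.
Factor: -1(n + 9)(n - 8) = 0.
So n = -9 or n = 8.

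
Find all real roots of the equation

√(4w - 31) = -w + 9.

Square both sides: 4w - 31 = (-w + 9)².
Expand and rearrange: w² - 22w + 112 = 0.
Solving gives w = 14 or w = 8.
Check each candidate in the original equation:
  w = 14: √(25) = 5, while -w + 9 = -5 — extraneous.
  w = 8: √(1) = 1, while -w + 9 = 1 — valid.

w = 8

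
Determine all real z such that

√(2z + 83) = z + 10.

z = -1

Square both sides: 2z + 83 = (z + 10)².
Expand and rearrange: z² + 18z + 17 = 0.
Solving gives z = -1 or z = -17.
Check each candidate in the original equation:
  z = -1: √(81) = 9, while z + 10 = 9 — valid.
  z = -17: √(49) = 7, while z + 10 = -7 — extraneous.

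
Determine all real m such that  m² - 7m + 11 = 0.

Discriminant: (-7)² − 4·1·11 = 5.
Quadratic formula: m = (7 ± √5) / 2.
So m = √(5)/2 + 7/2 ≈ 4.618 or m = 7/2 - √(5)/2 ≈ 2.382.

m = 2.382 or m = 4.618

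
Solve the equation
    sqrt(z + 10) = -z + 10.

z = 6

Square both sides: z + 10 = (-z + 10)^2.
Expand and rearrange: z^2 - 21z + 90 = 0.
Solving gives z = 15 or z = 6.
Check each candidate in the original equation:
  z = 15: sqrt(25) = 5, while -z + 10 = -5 — extraneous.
  z = 6: sqrt(16) = 4, while -z + 10 = 4 — valid.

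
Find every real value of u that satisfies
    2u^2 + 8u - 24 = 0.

Factor: 2(u - 2)(u + 6) = 0.
So u = 2 or u = -6.

u = -6 or u = 2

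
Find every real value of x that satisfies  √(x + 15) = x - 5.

Square both sides: x + 15 = (x - 5)².
Expand and rearrange: x² - 11x + 10 = 0.
Solving gives x = 10 or x = 1.
Check each candidate in the original equation:
  x = 10: √(25) = 5, while x - 5 = 5 — valid.
  x = 1: √(16) = 4, while x - 5 = -4 — extraneous.

x = 10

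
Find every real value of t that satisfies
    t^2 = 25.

t = -5 or t = 5

Bring every term to one side: t^2 - 25 = 0.
Factor: (t - 5)(t + 5) = 0.
So t = 5 or t = -5.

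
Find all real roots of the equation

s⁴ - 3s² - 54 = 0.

Let u = s². The equation becomes u² - 3u - 54 = 0.
Factor: (u - 9)(u + 6) = 0, so u = 9 or u = -6.
s² = 9 gives s = ±3.
s² = -6 < 0 has no real solution.

s = -3 or s = 3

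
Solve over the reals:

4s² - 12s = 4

s = -0.3028 or s = 3.3028

Rearrange to standard form: 4s² - 12s - 4 = 0.
Discriminant: (-12)² − 4·4·(-4) = 208.
Quadratic formula: s = (12 ± √208) / 8.
So s = 3/2 + √(13)/2 ≈ 3.3028 or s = 3/2 - √(13)/2 ≈ -0.3028.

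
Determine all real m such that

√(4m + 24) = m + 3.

Square both sides: 4m + 24 = (m + 3)².
Expand and rearrange: m² + 2m - 15 = 0.
Solving gives m = 3 or m = -5.
Check each candidate in the original equation:
  m = 3: √(36) = 6, while m + 3 = 6 — valid.
  m = -5: √(4) = 2, while m + 3 = -2 — extraneous.

m = 3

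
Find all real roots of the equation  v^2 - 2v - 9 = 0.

v = -2.1623 or v = 4.1623

Discriminant: (-2)^2 - 4*1*(-9) = 40.
Quadratic formula: v = (2 +/- sqrt(40)) / 2.
So v = 1 + sqrt(10) ~= 4.1623 or v = 1 - sqrt(10) ~= -2.1623.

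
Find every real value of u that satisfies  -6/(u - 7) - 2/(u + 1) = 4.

u = -1.6056 or u = 5.6056

Multiply both sides by (u - 7)(u + 1):
-6(u + 1) - 2(u - 7) = 4(u - 7)(u + 1).
Expand and collect terms: 4u^2 - 16u - 36 = 0.
By the quadratic formula, u = (16 +/- sqrt(832)) / 8, so u ~= 5.6056 or u ~= -1.6056.
Neither value makes a denominator zero (u != 7, u != -1), so both are valid.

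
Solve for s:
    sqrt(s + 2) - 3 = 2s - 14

Isolate the radical: sqrt(s + 2) = 2s - 11.
Square both sides: s + 2 = (2s - 11)^2.
Expand and rearrange: 4s^2 - 45s + 119 = 0.
Solving gives s = 7 or s = 4.25.
Check each candidate in the original equation:
  s = 7: sqrt(9) = 3, while 2s - 11 = 3 — valid.
  s = 4.25: sqrt(6.25) = 2.5, while 2s - 11 = -2.5 — extraneous.

s = 7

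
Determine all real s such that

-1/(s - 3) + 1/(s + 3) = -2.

Multiply both sides by (s - 3)(s + 3):
-(s + 3) + (s - 3) = -2(s - 3)(s + 3).
Expand and collect terms: -2s² + 24 = 0.
By the quadratic formula, s = (0 ± √192) / -4, so s ≈ -3.4641 or s ≈ 3.4641.
Neither value makes a denominator zero (s ≠ 3, s ≠ -3), so both are valid.

s = -3.4641 or s = 3.4641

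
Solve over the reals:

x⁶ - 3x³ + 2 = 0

x = 1 or x = 1.2599

Let u = x³. The equation becomes u² - 3u + 2 = 0.
Factor: (u - 2)(u - 1) = 0, so u = 2 or u = 1.
x³ = 2 gives x = ∛(2) ≈ 1.2599.
x³ = 1 gives x = 1.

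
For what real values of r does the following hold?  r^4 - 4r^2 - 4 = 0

r = -2.1974 or r = 2.1974

Let u = r^2. The equation becomes u^2 - 4u - 4 = 0.
By the quadratic formula, u = 2 + 2*sqrt(2) or u = 2 - 2*sqrt(2).
r^2 = 2 + 2*sqrt(2) gives r = +/-sqrt(2 + 2*sqrt(2)) ~= +/-2.1974.
r^2 = 2 - 2*sqrt(2) < 0 has no real solution.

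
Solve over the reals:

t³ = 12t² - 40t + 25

Rearrange: t³ - 12t² + 40t - 25 = 0.
Possible rational roots are divisors of -25. Testing t = 5 gives 0, so (t - 5) is a factor.
Divide: t³ - 12t² + 40t - 25 = (t - 5)(t² - 7t + 5).
Apply the quadratic formula to t² - 7t + 5 = 0: t = (7 ± √29)/2, i.e. t ≈ 6.1926 or t ≈ 0.8074.

t = 0.8074 or t = 5 or t = 6.1926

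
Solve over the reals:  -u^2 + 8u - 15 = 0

u = 3 or u = 5

Factor: -1(u - 3)(u - 5) = 0.
So u = 3 or u = 5.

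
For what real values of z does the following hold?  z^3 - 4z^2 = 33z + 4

z = -4 or z = -0.1231 or z = 8.1231

Rearrange: z^3 - 4z^2 - 33z - 4 = 0.
Possible rational roots are divisors of -4. Testing z = -4 gives 0, so (z + 4) is a factor.
Divide: z^3 - 4z^2 - 33z - 4 = (z + 4)(z^2 - 8z - 1).
Apply the quadratic formula to z^2 - 8z - 1 = 0: z = (8 +/- sqrt(68))/2, i.e. z ~= 8.1231 or z ~= -0.1231.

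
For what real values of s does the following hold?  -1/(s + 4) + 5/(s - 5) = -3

Multiply both sides by (s + 4)(s - 5):
-(s - 5) + 5(s + 4) = -3(s + 4)(s - 5).
Expand and collect terms: -3s^2 - s + 35 = 0.
By the quadratic formula, s = (1 +/- sqrt(421)) / -6, so s ~= -3.5864 or s ~= 3.253.
Neither value makes a denominator zero (s != -4, s != 5), so both are valid.

s = -3.5864 or s = 3.253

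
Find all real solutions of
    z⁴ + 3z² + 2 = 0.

Let u = z². The equation becomes u² + 3u + 2 = 0.
Factor: (u + 1)(u + 2) = 0, so u = -1 or u = -2.
z² = -1 < 0 has no real solution.
z² = -2 < 0 has no real solution.

No real solutions.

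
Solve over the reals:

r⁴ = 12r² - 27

Let u = r². The equation becomes u² - 12u + 27 = 0.
Factor: (u - 9)(u - 3) = 0, so u = 9 or u = 3.
r² = 9 gives r = ±3.
r² = 3 gives r = ±√(3) ≈ ±1.7321.

r = -3 or r = -1.7321 or r = 1.7321 or r = 3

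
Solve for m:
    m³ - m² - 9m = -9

Rearrange: m³ - m² - 9m + 9 = 0.
Possible rational roots are divisors of 9. Testing m = 1 gives 0, so (m - 1) is a factor.
Divide: m³ - m² - 9m + 9 = (m - 1)(m² - 9).
Factor the quadratic: m = 3 or m = -3.

m = -3 or m = 1 or m = 3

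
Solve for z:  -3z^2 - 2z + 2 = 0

z = -1.2153 or z = 0.5486

Discriminant: (-2)^2 - 4*(-3)*2 = 28.
Quadratic formula: z = (2 +/- sqrt(28)) / (-6).
So z = -sqrt(7)/3 - 1/3 ~= -1.2153 or z = -1/3 + sqrt(7)/3 ~= 0.5486.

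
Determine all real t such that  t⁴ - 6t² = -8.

Let u = t². The equation becomes u² - 6u + 8 = 0.
Factor: (u - 2)(u - 4) = 0, so u = 2 or u = 4.
t² = 2 gives t = ±√(2) ≈ ±1.4142.
t² = 4 gives t = ±2.

t = -2 or t = -1.4142 or t = 1.4142 or t = 2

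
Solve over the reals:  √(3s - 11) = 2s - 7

s = 3.75 or s = 4

Square both sides: 3s - 11 = (2s - 7)².
Expand and rearrange: 4s² - 31s + 60 = 0.
Solving gives s = 4 or s = 3.75.
Check each candidate in the original equation:
  s = 4: √(1) = 1, while 2s - 7 = 1 — valid.
  s = 3.75: √(0.25) = 0.5, while 2s - 7 = 0.5 — valid.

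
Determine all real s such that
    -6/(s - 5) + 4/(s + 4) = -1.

Multiply both sides by (s - 5)(s + 4):
-6(s + 4) + 4(s - 5) = -(s - 5)(s + 4).
Expand and collect terms: -s² + 3s + 64 = 0.
By the quadratic formula, s = (-3 ± √265) / -2, so s ≈ -6.6394 or s ≈ 9.6394.
Neither value makes a denominator zero (s ≠ 5, s ≠ -4), so both are valid.

s = -6.6394 or s = 9.6394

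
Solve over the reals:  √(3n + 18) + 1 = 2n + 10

Isolate the radical: √(3n + 18) = 2n + 9.
Square both sides: 3n + 18 = (2n + 9)².
Expand and rearrange: 4n² + 33n + 63 = 0.
Solving gives n = -3 or n = -5.25.
Check each candidate in the original equation:
  n = -3: √(9) = 3, while 2n + 9 = 3 — valid.
  n = -5.25: √(2.25) = 1.5, while 2n + 9 = -1.5 — extraneous.

n = -3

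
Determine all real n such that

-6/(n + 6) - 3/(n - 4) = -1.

Multiply both sides by (n + 6)(n - 4):
-6(n - 4) - 3(n + 6) = -(n + 6)(n - 4).
Expand and collect terms: -n^2 + 7n + 18 = 0.
Factor or apply the quadratic formula: n = -2 or n = 9.
Neither value makes a denominator zero (n != -6, n != 4), so both are valid.

n = -2 or n = 9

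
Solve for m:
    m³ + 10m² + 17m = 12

Rearrange: m³ + 10m² + 17m - 12 = 0.
Possible rational roots are divisors of -12. Testing m = -3 gives 0, so (m + 3) is a factor.
Divide: m³ + 10m² + 17m - 12 = (m + 3)(m² + 7m - 4).
Apply the quadratic formula to m² + 7m - 4 = 0: m = (-7 ± √65)/2, i.e. m ≈ 0.5311 or m ≈ -7.5311.

m = -7.5311 or m = -3 or m = 0.5311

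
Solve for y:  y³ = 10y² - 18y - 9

Rearrange: y³ - 10y² + 18y + 9 = 0.
Possible rational roots are divisors of 9. Testing y = 3 gives 0, so (y - 3) is a factor.
Divide: y³ - 10y² + 18y + 9 = (y - 3)(y² - 7y - 3).
Apply the quadratic formula to y² - 7y - 3 = 0: y = (7 ± √61)/2, i.e. y ≈ 7.4051 or y ≈ -0.4051.

y = -0.4051 or y = 3 or y = 7.4051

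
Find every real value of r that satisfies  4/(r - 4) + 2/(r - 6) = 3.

Multiply both sides by (r - 4)(r - 6):
4(r - 6) + 2(r - 4) = 3(r - 4)(r - 6).
Expand and collect terms: 3r² - 36r + 104 = 0.
By the quadratic formula, r = (36 ± √48) / 6, so r ≈ 7.1547 or r ≈ 4.8453.
Neither value makes a denominator zero (r ≠ 4, r ≠ 6), so both are valid.

r = 4.8453 or r = 7.1547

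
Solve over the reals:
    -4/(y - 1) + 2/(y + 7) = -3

Multiply both sides by (y - 1)(y + 7):
-4(y + 7) + 2(y - 1) = -3(y - 1)(y + 7).
Expand and collect terms: -3y² - 16y + 51 = 0.
By the quadratic formula, y = (16 ± √868) / -6, so y ≈ -7.577 or y ≈ 2.2436.
Neither value makes a denominator zero (y ≠ 1, y ≠ -7), so both are valid.

y = -7.577 or y = 2.2436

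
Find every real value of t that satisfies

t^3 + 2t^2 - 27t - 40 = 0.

Possible rational roots are divisors of -40. Testing t = 5 gives 0, so (t - 5) is a factor.
Divide: t^3 + 2t^2 - 27t - 40 = (t - 5)(t^2 + 7t + 8).
Apply the quadratic formula to t^2 + 7t + 8 = 0: t = (-7 +/- sqrt(17))/2, i.e. t ~= -1.4384 or t ~= -5.5616.

t = -5.5616 or t = -1.4384 or t = 5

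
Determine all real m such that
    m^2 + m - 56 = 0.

m = -8 or m = 7

Factor: (m - 7)(m + 8) = 0.
So m = 7 or m = -8.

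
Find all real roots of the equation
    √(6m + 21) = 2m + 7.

Square both sides: 6m + 21 = (2m + 7)².
Expand and rearrange: 4m² + 22m + 28 = 0.
Solving gives m = -2 or m = -3.5.
Check each candidate in the original equation:
  m = -2: √(9) = 3, while 2m + 7 = 3 — valid.
  m = -3.5: √(0) = 0, while 2m + 7 = 0 — valid.

m = -3.5 or m = -2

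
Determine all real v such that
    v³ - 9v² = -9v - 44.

Rearrange: v³ - 9v² + 9v + 44 = 0.
Possible rational roots are divisors of 44. Testing v = 4 gives 0, so (v - 4) is a factor.
Divide: v³ - 9v² + 9v + 44 = (v - 4)(v² - 5v - 11).
Apply the quadratic formula to v² - 5v - 11 = 0: v = (5 ± √69)/2, i.e. v ≈ 6.6533 or v ≈ -1.6533.

v = -1.6533 or v = 4 or v = 6.6533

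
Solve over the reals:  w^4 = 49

Let u = w^2. The equation becomes u^2 - 49 = 0.
Factor: (u - 7)(u + 7) = 0, so u = 7 or u = -7.
w^2 = 7 gives w = +/-sqrt(7) ~= +/-2.6458.
w^2 = -7 < 0 has no real solution.

w = -2.6458 or w = 2.6458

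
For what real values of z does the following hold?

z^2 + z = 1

z = -1.618 or z = 0.618

Rearrange to standard form: z^2 + z - 1 = 0.
Discriminant: (1)^2 - 4*1*(-1) = 5.
Quadratic formula: z = (-1 +/- sqrt(5)) / 2.
So z = -1/2 + sqrt(5)/2 ~= 0.618 or z = -sqrt(5)/2 - 1/2 ~= -1.618.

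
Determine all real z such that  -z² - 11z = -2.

Rearrange to standard form: -z² - 11z + 2 = 0.
Discriminant: (-11)² − 4·(-1)·2 = 129.
Quadratic formula: z = (11 ± √129) / (-2).
So z = -√(129)/2 - 11/2 ≈ -11.1789 or z = -11/2 + √(129)/2 ≈ 0.1789.

z = -11.1789 or z = 0.1789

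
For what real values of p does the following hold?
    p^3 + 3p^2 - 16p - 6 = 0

p = -5.6458 or p = -0.3542 or p = 3

Possible rational roots are divisors of -6. Testing p = 3 gives 0, so (p - 3) is a factor.
Divide: p^3 + 3p^2 - 16p - 6 = (p - 3)(p^2 + 6p + 2).
Apply the quadratic formula to p^2 + 6p + 2 = 0: p = (-6 +/- sqrt(28))/2, i.e. p ~= -0.3542 or p ~= -5.6458.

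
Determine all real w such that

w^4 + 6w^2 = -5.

No real solutions.

Let u = w^2. The equation becomes u^2 + 6u + 5 = 0.
Factor: (u + 5)(u + 1) = 0, so u = -5 or u = -1.
w^2 = -5 < 0 has no real solution.
w^2 = -1 < 0 has no real solution.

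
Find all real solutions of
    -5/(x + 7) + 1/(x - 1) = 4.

Multiply both sides by (x + 7)(x - 1):
-5(x - 1) + (x + 7) = 4(x + 7)(x - 1).
Expand and collect terms: 4x^2 + 28x - 40 = 0.
By the quadratic formula, x = (-28 +/- sqrt(1424)) / 8, so x ~= 1.217 or x ~= -8.217.
Neither value makes a denominator zero (x != -7, x != 1), so both are valid.

x = -8.217 or x = 1.217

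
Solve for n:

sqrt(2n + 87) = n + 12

n = -3

Square both sides: 2n + 87 = (n + 12)^2.
Expand and rearrange: n^2 + 22n + 57 = 0.
Solving gives n = -3 or n = -19.
Check each candidate in the original equation:
  n = -3: sqrt(81) = 9, while n + 12 = 9 — valid.
  n = -19: sqrt(49) = 7, while n + 12 = -7 — extraneous.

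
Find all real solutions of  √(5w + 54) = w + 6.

Square both sides: 5w + 54 = (w + 6)².
Expand and rearrange: w² + 7w - 18 = 0.
Solving gives w = 2 or w = -9.
Check each candidate in the original equation:
  w = 2: √(64) = 8, while w + 6 = 8 — valid.
  w = -9: √(9) = 3, while w + 6 = -3 — extraneous.

w = 2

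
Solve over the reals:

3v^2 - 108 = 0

Factor: 3(v + 6)(v - 6) = 0.
So v = -6 or v = 6.

v = -6 or v = 6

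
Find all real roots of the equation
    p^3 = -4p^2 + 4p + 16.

p = -4 or p = -2 or p = 2

Rearrange: p^3 + 4p^2 - 4p - 16 = 0.
Possible rational roots are divisors of -16. Testing p = -2 gives 0, so (p + 2) is a factor.
Divide: p^3 + 4p^2 - 4p - 16 = (p + 2)(p^2 + 2p - 8).
Factor the quadratic: p = 2 or p = -4.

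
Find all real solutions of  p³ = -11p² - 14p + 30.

p = -9.099 or p = -3 or p = 1.099

Rearrange: p³ + 11p² + 14p - 30 = 0.
Possible rational roots are divisors of -30. Testing p = -3 gives 0, so (p + 3) is a factor.
Divide: p³ + 11p² + 14p - 30 = (p + 3)(p² + 8p - 10).
Apply the quadratic formula to p² + 8p - 10 = 0: p = (-8 ± √104)/2, i.e. p ≈ 1.099 or p ≈ -9.099.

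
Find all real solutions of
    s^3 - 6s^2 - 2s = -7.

s = -1.1401 or s = 1 or s = 6.1401

Rearrange: s^3 - 6s^2 - 2s + 7 = 0.
Possible rational roots are divisors of 7. Testing s = 1 gives 0, so (s - 1) is a factor.
Divide: s^3 - 6s^2 - 2s + 7 = (s - 1)(s^2 - 5s - 7).
Apply the quadratic formula to s^2 - 5s - 7 = 0: s = (5 +/- sqrt(53))/2, i.e. s ~= 6.1401 or s ~= -1.1401.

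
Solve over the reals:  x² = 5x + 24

x = -3 or x = 8

Bring every term to one side: x² - 5x - 24 = 0.
Factor: (x + 3)(x - 8) = 0.
So x = -3 or x = 8.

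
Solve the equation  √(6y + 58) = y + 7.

y = 1

Square both sides: 6y + 58 = (y + 7)².
Expand and rearrange: y² + 8y - 9 = 0.
Solving gives y = 1 or y = -9.
Check each candidate in the original equation:
  y = 1: √(64) = 8, while y + 7 = 8 — valid.
  y = -9: √(4) = 2, while y + 7 = -2 — extraneous.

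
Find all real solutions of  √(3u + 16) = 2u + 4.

Square both sides: 3u + 16 = (2u + 4)².
Expand and rearrange: 4u² + 13u = 0.
Solving gives u = 0 or u = -3.25.
Check each candidate in the original equation:
  u = 0: √(16) = 4, while 2u + 4 = 4 — valid.
  u = -3.25: √(6.25) = 2.5, while 2u + 4 = -2.5 — extraneous.

u = 0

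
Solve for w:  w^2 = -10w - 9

Bring every term to one side: w^2 + 10w + 9 = 0.
Factor: (w + 9)(w + 1) = 0.
So w = -9 or w = -1.

w = -9 or w = -1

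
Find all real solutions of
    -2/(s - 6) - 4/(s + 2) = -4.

s = -1.0661 or s = 6.5661

Multiply both sides by (s - 6)(s + 2):
-2(s + 2) - 4(s - 6) = -4(s - 6)(s + 2).
Expand and collect terms: -4s² + 22s + 28 = 0.
By the quadratic formula, s = (-22 ± √932) / -8, so s ≈ -1.0661 or s ≈ 6.5661.
Neither value makes a denominator zero (s ≠ 6, s ≠ -2), so both are valid.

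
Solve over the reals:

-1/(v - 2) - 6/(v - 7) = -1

Multiply both sides by (v - 2)(v - 7):
-(v - 7) - 6(v - 2) = -(v - 2)(v - 7).
Expand and collect terms: -v² + 16v - 33 = 0.
By the quadratic formula, v = (-16 ± √124) / -2, so v ≈ 2.4322 or v ≈ 13.5678.
Neither value makes a denominator zero (v ≠ 2, v ≠ 7), so both are valid.

v = 2.4322 or v = 13.5678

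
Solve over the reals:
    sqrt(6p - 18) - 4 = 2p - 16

Isolate the radical: sqrt(6p - 18) = 2p - 12.
Square both sides: 6p - 18 = (2p - 12)^2.
Expand and rearrange: 4p^2 - 54p + 162 = 0.
Solving gives p = 9 or p = 4.5.
Check each candidate in the original equation:
  p = 9: sqrt(36) = 6, while 2p - 12 = 6 — valid.
  p = 4.5: sqrt(9) = 3, while 2p - 12 = -3 — extraneous.

p = 9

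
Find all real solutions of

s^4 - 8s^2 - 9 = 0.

Let u = s^2. The equation becomes u^2 - 8u - 9 = 0.
Factor: (u - 9)(u + 1) = 0, so u = 9 or u = -1.
s^2 = 9 gives s = +/-3.
s^2 = -1 < 0 has no real solution.

s = -3 or s = 3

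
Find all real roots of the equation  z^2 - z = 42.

z = -6 or z = 7

Bring every term to one side: z^2 - z - 42 = 0.
Factor: (z - 7)(z + 6) = 0.
So z = 7 or z = -6.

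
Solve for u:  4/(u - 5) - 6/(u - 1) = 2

Multiply both sides by (u - 5)(u - 1):
4(u - 1) - 6(u - 5) = 2(u - 5)(u - 1).
Expand and collect terms: 2u² - 10u - 16 = 0.
By the quadratic formula, u = (10 ± √228) / 4, so u ≈ 6.2749 or u ≈ -1.2749.
Neither value makes a denominator zero (u ≠ 5, u ≠ 1), so both are valid.

u = -1.2749 or u = 6.2749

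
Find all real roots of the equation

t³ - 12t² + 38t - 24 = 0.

Possible rational roots are divisors of -24. Testing t = 4 gives 0, so (t - 4) is a factor.
Divide: t³ - 12t² + 38t - 24 = (t - 4)(t² - 8t + 6).
Apply the quadratic formula to t² - 8t + 6 = 0: t = (8 ± √40)/2, i.e. t ≈ 7.1623 or t ≈ 0.8377.

t = 0.8377 or t = 4 or t = 7.1623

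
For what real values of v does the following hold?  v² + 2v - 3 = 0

v = -3 or v = 1

Factor: (v + 3)(v - 1) = 0.
So v = -3 or v = 1.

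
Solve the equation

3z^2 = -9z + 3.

z = -3.3028 or z = 0.3028

Rearrange to standard form: 3z^2 + 9z - 3 = 0.
Discriminant: (9)^2 - 4*3*(-3) = 117.
Quadratic formula: z = (-9 +/- sqrt(117)) / 6.
So z = -3/2 + sqrt(13)/2 ~= 0.3028 or z = -sqrt(13)/2 - 3/2 ~= -3.3028.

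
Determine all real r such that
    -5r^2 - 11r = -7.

Rearrange to standard form: -5r^2 - 11r + 7 = 0.
Discriminant: (-11)^2 - 4*(-5)*7 = 261.
Quadratic formula: r = (11 +/- sqrt(261)) / (-10).
So r = -3*sqrt(29)/10 - 11/10 ~= -2.7155 or r = -11/10 + 3*sqrt(29)/10 ~= 0.5155.

r = -2.7155 or r = 0.5155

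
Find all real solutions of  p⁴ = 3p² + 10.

p = -2.2361 or p = 2.2361

Let u = p². The equation becomes u² - 3u - 10 = 0.
Factor: (u + 2)(u - 5) = 0, so u = -2 or u = 5.
p² = -2 < 0 has no real solution.
p² = 5 gives p = ±√(5) ≈ ±2.2361.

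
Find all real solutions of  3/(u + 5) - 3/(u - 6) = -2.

u = -6.3374 or u = 7.3374

Multiply both sides by (u + 5)(u - 6):
3(u - 6) - 3(u + 5) = -2(u + 5)(u - 6).
Expand and collect terms: -2u² + 2u + 93 = 0.
By the quadratic formula, u = (-2 ± √748) / -4, so u ≈ -6.3374 or u ≈ 7.3374.
Neither value makes a denominator zero (u ≠ -5, u ≠ 6), so both are valid.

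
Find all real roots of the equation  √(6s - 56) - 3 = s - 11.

Isolate the radical: √(6s - 56) = s - 8.
Square both sides: 6s - 56 = (s - 8)².
Expand and rearrange: s² - 22s + 120 = 0.
Solving gives s = 12 or s = 10.
Check each candidate in the original equation:
  s = 12: √(16) = 4, while s - 8 = 4 — valid.
  s = 10: √(4) = 2, while s - 8 = 2 — valid.

s = 10 or s = 12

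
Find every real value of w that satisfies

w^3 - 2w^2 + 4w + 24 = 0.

w = -2

Possible rational roots are divisors of 24. Testing w = -2 gives 0, so (w + 2) is a factor.
Divide: w^3 - 2w^2 + 4w + 24 = (w + 2)(w^2 - 4w + 12).
The quadratic w^2 - 4w + 12 has discriminant -32 < 0, so no further real roots.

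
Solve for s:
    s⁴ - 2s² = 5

s = -1.8573 or s = 1.8573

Let u = s². The equation becomes u² - 2u - 5 = 0.
By the quadratic formula, u = 1 + √(6) or u = 1 - √(6).
s² = 1 + √(6) gives s = ±√(1 + √(6)) ≈ ±1.8573.
s² = 1 - √(6) < 0 has no real solution.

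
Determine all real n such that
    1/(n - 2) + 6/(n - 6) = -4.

n = 1.6198 or n = 4.6302

Multiply both sides by (n - 2)(n - 6):
(n - 6) + 6(n - 2) = -4(n - 2)(n - 6).
Expand and collect terms: -4n² + 25n - 30 = 0.
By the quadratic formula, n = (-25 ± √145) / -8, so n ≈ 1.6198 or n ≈ 4.6302.
Neither value makes a denominator zero (n ≠ 2, n ≠ 6), so both are valid.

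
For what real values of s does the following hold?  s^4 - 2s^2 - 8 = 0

Let u = s^2. The equation becomes u^2 - 2u - 8 = 0.
Factor: (u + 2)(u - 4) = 0, so u = -2 or u = 4.
s^2 = -2 < 0 has no real solution.
s^2 = 4 gives s = +/-2.

s = -2 or s = 2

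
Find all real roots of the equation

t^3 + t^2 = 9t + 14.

Rearrange: t^3 + t^2 - 9t - 14 = 0.
Possible rational roots are divisors of -14. Testing t = -2 gives 0, so (t + 2) is a factor.
Divide: t^3 + t^2 - 9t - 14 = (t + 2)(t^2 - t - 7).
Apply the quadratic formula to t^2 - t - 7 = 0: t = (1 +/- sqrt(29))/2, i.e. t ~= 3.1926 or t ~= -2.1926.

t = -2.1926 or t = -2 or t = 3.1926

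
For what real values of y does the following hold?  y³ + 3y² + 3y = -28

Rearrange: y³ + 3y² + 3y + 28 = 0.
Possible rational roots are divisors of 28. Testing y = -4 gives 0, so (y + 4) is a factor.
Divide: y³ + 3y² + 3y + 28 = (y + 4)(y² - y + 7).
The quadratic y² - y + 7 has discriminant -27 < 0, so no further real roots.

y = -4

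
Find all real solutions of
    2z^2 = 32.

Bring every term to one side: 2z^2 - 32 = 0.
Factor: 2(z + 4)(z - 4) = 0.
So z = -4 or z = 4.

z = -4 or z = 4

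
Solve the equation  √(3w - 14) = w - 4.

w = 5 or w = 6

Square both sides: 3w - 14 = (w - 4)².
Expand and rearrange: w² - 11w + 30 = 0.
Solving gives w = 6 or w = 5.
Check each candidate in the original equation:
  w = 6: √(4) = 2, while w - 4 = 2 — valid.
  w = 5: √(1) = 1, while w - 4 = 1 — valid.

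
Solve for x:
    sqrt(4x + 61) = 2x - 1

x = 5

Square both sides: 4x + 61 = (2x - 1)^2.
Expand and rearrange: 4x^2 - 8x - 60 = 0.
Solving gives x = 5 or x = -3.
Check each candidate in the original equation:
  x = 5: sqrt(81) = 9, while 2x - 1 = 9 — valid.
  x = -3: sqrt(49) = 7, while 2x - 1 = -7 — extraneous.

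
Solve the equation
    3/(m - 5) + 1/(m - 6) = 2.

Multiply both sides by (m - 5)(m - 6):
3(m - 6) + (m - 5) = 2(m - 5)(m - 6).
Expand and collect terms: 2m^2 - 26m + 83 = 0.
By the quadratic formula, m = (26 +/- sqrt(12)) / 4, so m ~= 7.366 or m ~= 5.634.
Neither value makes a denominator zero (m != 5, m != 6), so both are valid.

m = 5.634 or m = 7.366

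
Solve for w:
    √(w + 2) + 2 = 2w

Isolate the radical: √(w + 2) = 2w - 2.
Square both sides: w + 2 = (2w - 2)².
Expand and rearrange: 4w² - 9w + 2 = 0.
Solving gives w = 2 or w = 0.25.
Check each candidate in the original equation:
  w = 2: √(4) = 2, while 2w - 2 = 2 — valid.
  w = 0.25: √(2.25) = 1.5, while 2w - 2 = -1.5 — extraneous.

w = 2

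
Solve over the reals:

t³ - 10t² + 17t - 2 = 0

Possible rational roots are divisors of -2. Testing t = 2 gives 0, so (t - 2) is a factor.
Divide: t³ - 10t² + 17t - 2 = (t - 2)(t² - 8t + 1).
Apply the quadratic formula to t² - 8t + 1 = 0: t = (8 ± √60)/2, i.e. t ≈ 7.873 or t ≈ 0.127.

t = 0.127 or t = 2 or t = 7.873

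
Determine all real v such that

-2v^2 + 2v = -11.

Rearrange to standard form: -2v^2 + 2v + 11 = 0.
Discriminant: (2)^2 - 4*(-2)*11 = 92.
Quadratic formula: v = (-2 +/- sqrt(92)) / (-4).
So v = 1/2 - sqrt(23)/2 ~= -1.8979 or v = 1/2 + sqrt(23)/2 ~= 2.8979.

v = -1.8979 or v = 2.8979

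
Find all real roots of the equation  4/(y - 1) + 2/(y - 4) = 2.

y = 2.2679 or y = 5.7321

Multiply both sides by (y - 1)(y - 4):
4(y - 4) + 2(y - 1) = 2(y - 1)(y - 4).
Expand and collect terms: 2y² - 16y + 26 = 0.
By the quadratic formula, y = (16 ± √48) / 4, so y ≈ 5.7321 or y ≈ 2.2679.
Neither value makes a denominator zero (y ≠ 1, y ≠ 4), so both are valid.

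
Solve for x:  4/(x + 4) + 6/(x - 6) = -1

Multiply both sides by (x + 4)(x - 6):
4(x - 6) + 6(x + 4) = -(x + 4)(x - 6).
Expand and collect terms: -x² - 8x + 24 = 0.
By the quadratic formula, x = (8 ± √160) / -2, so x ≈ -10.3246 or x ≈ 2.3246.
Neither value makes a denominator zero (x ≠ -4, x ≠ 6), so both are valid.

x = -10.3246 or x = 2.3246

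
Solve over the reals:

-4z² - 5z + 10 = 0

z = -2.3252 or z = 1.0752

Discriminant: (-5)² − 4·(-4)·10 = 185.
Quadratic formula: z = (5 ± √185) / (-8).
So z = -√(185)/8 - 5/8 ≈ -2.3252 or z = -5/8 + √(185)/8 ≈ 1.0752.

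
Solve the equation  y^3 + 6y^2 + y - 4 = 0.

y = -5.7016 or y = -1 or y = 0.7016

Possible rational roots are divisors of -4. Testing y = -1 gives 0, so (y + 1) is a factor.
Divide: y^3 + 6y^2 + y - 4 = (y + 1)(y^2 + 5y - 4).
Apply the quadratic formula to y^2 + 5y - 4 = 0: y = (-5 +/- sqrt(41))/2, i.e. y ~= 0.7016 or y ~= -5.7016.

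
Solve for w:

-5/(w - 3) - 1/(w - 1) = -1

w = 1.2583 or w = 8.7417

Multiply both sides by (w - 3)(w - 1):
-5(w - 1) - (w - 3) = -(w - 3)(w - 1).
Expand and collect terms: -w^2 + 10w - 11 = 0.
By the quadratic formula, w = (-10 +/- sqrt(56)) / -2, so w ~= 1.2583 or w ~= 8.7417.
Neither value makes a denominator zero (w != 3, w != 1), so both are valid.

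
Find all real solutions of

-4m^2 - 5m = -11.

Rearrange to standard form: -4m^2 - 5m + 11 = 0.
Discriminant: (-5)^2 - 4*(-4)*11 = 201.
Quadratic formula: m = (5 +/- sqrt(201)) / (-8).
So m = -sqrt(201)/8 - 5/8 ~= -2.3972 or m = -5/8 + sqrt(201)/8 ~= 1.1472.

m = -2.3972 or m = 1.1472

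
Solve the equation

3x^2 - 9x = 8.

x = -0.7174 or x = 3.7174

Rearrange to standard form: 3x^2 - 9x - 8 = 0.
Discriminant: (-9)^2 - 4*3*(-8) = 177.
Quadratic formula: x = (9 +/- sqrt(177)) / 6.
So x = 3/2 + sqrt(177)/6 ~= 3.7174 or x = 3/2 - sqrt(177)/6 ~= -0.7174.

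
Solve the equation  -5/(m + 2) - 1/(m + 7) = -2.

Multiply both sides by (m + 2)(m + 7):
-5(m + 7) - (m + 2) = -2(m + 2)(m + 7).
Expand and collect terms: -2m² - 12m + 9 = 0.
By the quadratic formula, m = (12 ± √216) / -4, so m ≈ -6.6742 or m ≈ 0.6742.
Neither value makes a denominator zero (m ≠ -2, m ≠ -7), so both are valid.

m = -6.6742 or m = 0.6742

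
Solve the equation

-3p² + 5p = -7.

Rearrange to standard form: -3p² + 5p + 7 = 0.
Discriminant: (5)² − 4·(-3)·7 = 109.
Quadratic formula: p = (-5 ± √109) / (-6).
So p = 5/6 - √(109)/6 ≈ -0.9067 or p = 5/6 + √(109)/6 ≈ 2.5734.

p = -0.9067 or p = 2.5734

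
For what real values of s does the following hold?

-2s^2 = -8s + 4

Rearrange to standard form: -2s^2 + 8s - 4 = 0.
Discriminant: (8)^2 - 4*(-2)*(-4) = 32.
Quadratic formula: s = (-8 +/- sqrt(32)) / (-4).
So s = 2 - sqrt(2) ~= 0.5858 or s = sqrt(2) + 2 ~= 3.4142.

s = 0.5858 or s = 3.4142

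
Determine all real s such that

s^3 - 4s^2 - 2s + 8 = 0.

s = -1.4142 or s = 1.4142 or s = 4

Possible rational roots are divisors of 8. Testing s = 4 gives 0, so (s - 4) is a factor.
Divide: s^3 - 4s^2 - 2s + 8 = (s - 4)(s^2 - 2).
Apply the quadratic formula to s^2 - 2 = 0: s = (0 +/- sqrt(8))/2, i.e. s ~= 1.4142 or s ~= -1.4142.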